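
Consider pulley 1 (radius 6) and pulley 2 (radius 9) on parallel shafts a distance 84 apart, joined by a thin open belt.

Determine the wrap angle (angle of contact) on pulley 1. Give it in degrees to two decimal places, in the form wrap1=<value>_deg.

wrap1=175.91_deg

open belt: β = asin((r2−r1)/C) = asin(3/84) = 2.0467°
wrap1 = π − 2β = 175.9066°
wrap2 = π + 2β = 184.0934°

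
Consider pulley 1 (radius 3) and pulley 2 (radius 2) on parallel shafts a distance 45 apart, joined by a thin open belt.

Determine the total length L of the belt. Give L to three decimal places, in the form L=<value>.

open belt: β = asin((r2−r1)/C) = asin(-1/45) = -1.2733°
wrap1 = π − 2β = 182.5467°
wrap2 = π + 2β = 177.4533°
tangent length = C·cosβ = 44.9889
L = r1·wrap1 + r2·wrap2 + 2·C·cosβ = 3·3.1860 + 2·3.0971 + 2·44.9889 = 105.7302

L=105.730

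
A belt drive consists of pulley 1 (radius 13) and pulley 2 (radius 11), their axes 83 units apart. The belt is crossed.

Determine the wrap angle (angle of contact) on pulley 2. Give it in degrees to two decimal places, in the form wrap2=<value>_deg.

crossed belt: β = asin((r1+r2)/C) = asin(24/83) = 16.8075°
wrap1 = wrap2 = π + 2β = 213.6149°

wrap2=213.61_deg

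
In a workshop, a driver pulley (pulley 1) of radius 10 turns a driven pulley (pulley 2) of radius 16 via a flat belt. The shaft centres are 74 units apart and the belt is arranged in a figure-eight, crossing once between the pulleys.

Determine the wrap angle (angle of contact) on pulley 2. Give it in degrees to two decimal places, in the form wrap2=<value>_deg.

wrap2=221.14_deg

crossed belt: β = asin((r1+r2)/C) = asin(26/74) = 20.5700°
wrap1 = wrap2 = π + 2β = 221.1400°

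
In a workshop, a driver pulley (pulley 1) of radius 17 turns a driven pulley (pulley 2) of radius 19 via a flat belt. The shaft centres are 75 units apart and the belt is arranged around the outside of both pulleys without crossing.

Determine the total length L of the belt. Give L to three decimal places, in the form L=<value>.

L=263.151

open belt: β = asin((r2−r1)/C) = asin(2/75) = 1.5281°
wrap1 = π − 2β = 176.9439°
wrap2 = π + 2β = 183.0561°
tangent length = C·cosβ = 74.9733
L = r1·wrap1 + r2·wrap2 + 2·C·cosβ = 17·3.0883 + 19·3.1949 + 2·74.9733 = 263.1507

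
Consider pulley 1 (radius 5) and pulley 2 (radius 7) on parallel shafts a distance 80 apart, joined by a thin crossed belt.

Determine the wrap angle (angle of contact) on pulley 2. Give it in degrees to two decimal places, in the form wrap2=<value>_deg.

crossed belt: β = asin((r1+r2)/C) = asin(12/80) = 8.6269°
wrap1 = wrap2 = π + 2β = 197.2539°

wrap2=197.25_deg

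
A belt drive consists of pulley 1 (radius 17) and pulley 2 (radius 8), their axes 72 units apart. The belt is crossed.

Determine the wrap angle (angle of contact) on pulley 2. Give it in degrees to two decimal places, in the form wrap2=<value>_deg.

wrap2=220.64_deg

crossed belt: β = asin((r1+r2)/C) = asin(25/72) = 20.3175°
wrap1 = wrap2 = π + 2β = 220.6350°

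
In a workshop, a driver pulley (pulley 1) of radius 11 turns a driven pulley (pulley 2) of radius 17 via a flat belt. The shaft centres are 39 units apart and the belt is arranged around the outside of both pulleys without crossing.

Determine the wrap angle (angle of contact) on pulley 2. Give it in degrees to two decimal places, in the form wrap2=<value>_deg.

open belt: β = asin((r2−r1)/C) = asin(6/39) = 8.8499°
wrap1 = π − 2β = 162.3002°
wrap2 = π + 2β = 197.6998°

wrap2=197.70_deg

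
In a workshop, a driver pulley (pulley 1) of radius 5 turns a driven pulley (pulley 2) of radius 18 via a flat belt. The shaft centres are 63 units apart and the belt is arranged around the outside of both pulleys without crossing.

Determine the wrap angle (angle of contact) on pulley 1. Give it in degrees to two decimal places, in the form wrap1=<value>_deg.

wrap1=156.18_deg

open belt: β = asin((r2−r1)/C) = asin(13/63) = 11.9085°
wrap1 = π − 2β = 156.1830°
wrap2 = π + 2β = 203.8170°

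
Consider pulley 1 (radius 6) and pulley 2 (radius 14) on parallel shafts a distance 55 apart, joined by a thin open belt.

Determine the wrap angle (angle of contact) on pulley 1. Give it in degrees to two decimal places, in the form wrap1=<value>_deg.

open belt: β = asin((r2−r1)/C) = asin(8/55) = 8.3636°
wrap1 = π − 2β = 163.2728°
wrap2 = π + 2β = 196.7272°

wrap1=163.27_deg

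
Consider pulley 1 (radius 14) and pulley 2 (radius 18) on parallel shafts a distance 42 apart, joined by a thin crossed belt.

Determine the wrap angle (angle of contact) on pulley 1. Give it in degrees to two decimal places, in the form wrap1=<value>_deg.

wrap1=279.26_deg

crossed belt: β = asin((r1+r2)/C) = asin(32/42) = 49.6324°
wrap1 = wrap2 = π + 2β = 279.2648°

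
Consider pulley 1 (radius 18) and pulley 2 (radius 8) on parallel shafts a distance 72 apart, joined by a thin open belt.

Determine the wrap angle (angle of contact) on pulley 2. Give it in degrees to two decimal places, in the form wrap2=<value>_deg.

wrap2=164.03_deg

open belt: β = asin((r2−r1)/C) = asin(-10/72) = -7.9836°
wrap1 = π − 2β = 195.9671°
wrap2 = π + 2β = 164.0329°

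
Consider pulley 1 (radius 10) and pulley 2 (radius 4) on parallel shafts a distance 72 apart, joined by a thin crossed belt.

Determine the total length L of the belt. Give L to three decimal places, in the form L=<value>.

crossed belt: β = asin((r1+r2)/C) = asin(14/72) = 11.2123°
wrap1 = wrap2 = π + 2β = 202.4245°
tangent length = C·cosβ = 70.6258
L = (r1+r2)·wrap + 2·C·cosβ = 14·3.5330 + 2·70.6258 = 190.7132

L=190.713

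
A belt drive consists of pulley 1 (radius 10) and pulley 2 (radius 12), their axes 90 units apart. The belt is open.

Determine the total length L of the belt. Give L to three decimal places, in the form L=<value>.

open belt: β = asin((r2−r1)/C) = asin(2/90) = 1.2733°
wrap1 = π − 2β = 177.4533°
wrap2 = π + 2β = 182.5467°
tangent length = C·cosβ = 89.9778
L = r1·wrap1 + r2·wrap2 + 2·C·cosβ = 10·3.0971 + 12·3.1860 + 2·89.9778 = 249.1595

L=249.159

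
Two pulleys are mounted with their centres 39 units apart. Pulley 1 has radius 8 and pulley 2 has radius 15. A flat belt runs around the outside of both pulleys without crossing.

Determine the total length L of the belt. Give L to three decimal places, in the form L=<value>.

open belt: β = asin((r2−r1)/C) = asin(7/39) = 10.3399°
wrap1 = π − 2β = 159.3202°
wrap2 = π + 2β = 200.6798°
tangent length = C·cosβ = 38.3667
L = r1·wrap1 + r2·wrap2 + 2·C·cosβ = 8·2.7807 + 15·3.5025 + 2·38.3667 = 151.5164

L=151.516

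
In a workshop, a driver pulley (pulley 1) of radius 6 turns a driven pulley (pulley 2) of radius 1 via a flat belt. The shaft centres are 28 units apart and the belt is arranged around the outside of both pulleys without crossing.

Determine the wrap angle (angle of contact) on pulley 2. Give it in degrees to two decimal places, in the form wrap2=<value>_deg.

open belt: β = asin((r2−r1)/C) = asin(-5/28) = -10.2866°
wrap1 = π − 2β = 200.5731°
wrap2 = π + 2β = 159.4269°

wrap2=159.43_deg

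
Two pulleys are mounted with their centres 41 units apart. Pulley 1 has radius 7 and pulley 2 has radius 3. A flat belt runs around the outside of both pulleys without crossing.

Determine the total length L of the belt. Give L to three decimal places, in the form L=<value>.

L=113.806

open belt: β = asin((r2−r1)/C) = asin(-4/41) = -5.5987°
wrap1 = π − 2β = 191.1975°
wrap2 = π + 2β = 168.8025°
tangent length = C·cosβ = 40.8044
L = r1·wrap1 + r2·wrap2 + 2·C·cosβ = 7·3.3370 + 3·2.9462 + 2·40.8044 = 113.8065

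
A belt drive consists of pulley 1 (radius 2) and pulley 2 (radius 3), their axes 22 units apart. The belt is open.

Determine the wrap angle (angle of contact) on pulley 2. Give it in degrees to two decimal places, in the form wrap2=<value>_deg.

wrap2=185.21_deg

open belt: β = asin((r2−r1)/C) = asin(1/22) = 2.6053°
wrap1 = π − 2β = 174.7895°
wrap2 = π + 2β = 185.2105°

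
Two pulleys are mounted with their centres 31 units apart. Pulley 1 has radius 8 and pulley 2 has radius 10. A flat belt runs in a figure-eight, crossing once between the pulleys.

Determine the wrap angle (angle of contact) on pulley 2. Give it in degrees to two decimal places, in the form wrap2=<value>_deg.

wrap2=250.99_deg

crossed belt: β = asin((r1+r2)/C) = asin(18/31) = 35.4959°
wrap1 = wrap2 = π + 2β = 250.9919°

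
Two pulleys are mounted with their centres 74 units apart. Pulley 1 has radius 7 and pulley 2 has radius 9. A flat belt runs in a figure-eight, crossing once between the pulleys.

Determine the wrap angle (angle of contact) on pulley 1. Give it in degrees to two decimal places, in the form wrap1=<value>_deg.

crossed belt: β = asin((r1+r2)/C) = asin(16/74) = 12.4869°
wrap1 = wrap2 = π + 2β = 204.9738°

wrap1=204.97_deg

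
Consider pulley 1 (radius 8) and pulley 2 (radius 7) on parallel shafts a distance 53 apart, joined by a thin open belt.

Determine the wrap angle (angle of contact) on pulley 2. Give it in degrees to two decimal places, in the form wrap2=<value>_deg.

wrap2=177.84_deg

open belt: β = asin((r2−r1)/C) = asin(-1/53) = -1.0811°
wrap1 = π − 2β = 182.1622°
wrap2 = π + 2β = 177.8378°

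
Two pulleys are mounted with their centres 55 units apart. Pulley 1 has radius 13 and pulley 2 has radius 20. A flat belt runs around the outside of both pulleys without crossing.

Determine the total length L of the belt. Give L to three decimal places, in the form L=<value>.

open belt: β = asin((r2−r1)/C) = asin(7/55) = 7.3120°
wrap1 = π − 2β = 165.3760°
wrap2 = π + 2β = 194.6240°
tangent length = C·cosβ = 54.5527
L = r1·wrap1 + r2·wrap2 + 2·C·cosβ = 13·2.8864 + 20·3.3968 + 2·54.5527 = 214.5647

L=214.565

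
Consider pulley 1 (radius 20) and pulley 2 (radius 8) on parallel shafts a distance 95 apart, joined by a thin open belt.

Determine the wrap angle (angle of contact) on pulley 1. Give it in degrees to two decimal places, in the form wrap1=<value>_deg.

open belt: β = asin((r2−r1)/C) = asin(-12/95) = -7.2567°
wrap1 = π − 2β = 194.5135°
wrap2 = π + 2β = 165.4865°

wrap1=194.51_deg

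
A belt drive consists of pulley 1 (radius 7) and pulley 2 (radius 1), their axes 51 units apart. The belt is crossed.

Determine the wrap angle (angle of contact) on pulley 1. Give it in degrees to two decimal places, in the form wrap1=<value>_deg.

crossed belt: β = asin((r1+r2)/C) = asin(8/51) = 9.0248°
wrap1 = wrap2 = π + 2β = 198.0497°

wrap1=198.05_deg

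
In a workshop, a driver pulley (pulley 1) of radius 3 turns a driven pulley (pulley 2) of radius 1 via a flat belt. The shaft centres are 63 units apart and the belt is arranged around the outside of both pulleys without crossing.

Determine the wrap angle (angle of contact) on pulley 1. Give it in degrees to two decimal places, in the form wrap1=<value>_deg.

open belt: β = asin((r2−r1)/C) = asin(-2/63) = -1.8192°
wrap1 = π − 2β = 183.6384°
wrap2 = π + 2β = 176.3616°

wrap1=183.64_deg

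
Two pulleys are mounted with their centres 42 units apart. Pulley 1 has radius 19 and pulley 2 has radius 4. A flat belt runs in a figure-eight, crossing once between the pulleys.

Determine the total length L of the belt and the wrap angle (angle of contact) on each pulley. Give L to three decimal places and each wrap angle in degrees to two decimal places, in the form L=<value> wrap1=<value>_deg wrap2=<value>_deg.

crossed belt: β = asin((r1+r2)/C) = asin(23/42) = 33.2038°
wrap1 = wrap2 = π + 2β = 246.4076°
tangent length = C·cosβ = 35.1426
L = (r1+r2)·wrap + 2·C·cosβ = 23·4.3006 + 2·35.1426 = 169.1995

L=169.200 wrap1=246.41_deg wrap2=246.41_deg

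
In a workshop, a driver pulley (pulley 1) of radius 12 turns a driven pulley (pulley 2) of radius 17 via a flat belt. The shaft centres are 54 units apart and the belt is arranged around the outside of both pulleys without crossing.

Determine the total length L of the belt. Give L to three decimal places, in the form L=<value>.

open belt: β = asin((r2−r1)/C) = asin(5/54) = 5.3128°
wrap1 = π − 2β = 169.3745°
wrap2 = π + 2β = 190.6255°
tangent length = C·cosβ = 53.7680
L = r1·wrap1 + r2·wrap2 + 2·C·cosβ = 12·2.9561 + 17·3.3270 + 2·53.7680 = 199.5695

L=199.569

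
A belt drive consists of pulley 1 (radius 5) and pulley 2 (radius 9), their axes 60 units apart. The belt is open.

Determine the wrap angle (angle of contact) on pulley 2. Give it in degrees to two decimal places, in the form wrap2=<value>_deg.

open belt: β = asin((r2−r1)/C) = asin(4/60) = 3.8226°
wrap1 = π − 2β = 172.3549°
wrap2 = π + 2β = 187.6451°

wrap2=187.65_deg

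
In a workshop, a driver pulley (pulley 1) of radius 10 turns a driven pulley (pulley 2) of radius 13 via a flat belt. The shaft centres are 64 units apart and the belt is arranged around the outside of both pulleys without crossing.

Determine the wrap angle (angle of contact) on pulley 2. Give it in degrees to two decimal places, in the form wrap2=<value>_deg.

wrap2=185.37_deg

open belt: β = asin((r2−r1)/C) = asin(3/64) = 2.6867°
wrap1 = π − 2β = 174.6266°
wrap2 = π + 2β = 185.3734°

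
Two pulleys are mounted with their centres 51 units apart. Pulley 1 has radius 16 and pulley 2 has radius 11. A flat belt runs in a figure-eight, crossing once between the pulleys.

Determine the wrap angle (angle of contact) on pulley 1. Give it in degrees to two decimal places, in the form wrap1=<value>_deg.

wrap1=243.93_deg

crossed belt: β = asin((r1+r2)/C) = asin(27/51) = 31.9657°
wrap1 = wrap2 = π + 2β = 243.9314°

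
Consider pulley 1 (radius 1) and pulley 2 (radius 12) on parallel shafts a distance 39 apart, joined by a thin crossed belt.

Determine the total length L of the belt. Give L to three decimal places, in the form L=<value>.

crossed belt: β = asin((r1+r2)/C) = asin(13/39) = 19.4712°
wrap1 = wrap2 = π + 2β = 218.9424°
tangent length = C·cosβ = 36.7696
L = (r1+r2)·wrap + 2·C·cosβ = 13·3.8213 + 2·36.7696 = 123.2156

L=123.216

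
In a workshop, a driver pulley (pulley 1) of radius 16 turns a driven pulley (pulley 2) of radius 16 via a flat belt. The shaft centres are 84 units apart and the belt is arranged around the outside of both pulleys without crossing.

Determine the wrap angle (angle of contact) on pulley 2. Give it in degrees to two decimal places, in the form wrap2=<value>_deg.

open belt: β = asin((r2−r1)/C) = asin(0/84) = 0.0000°
wrap1 = π − 2β = 180.0000°
wrap2 = π + 2β = 180.0000°

wrap2=180.00_deg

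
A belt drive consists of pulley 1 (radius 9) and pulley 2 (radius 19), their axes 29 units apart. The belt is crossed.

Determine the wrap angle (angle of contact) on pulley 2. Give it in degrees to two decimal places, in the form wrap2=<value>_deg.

crossed belt: β = asin((r1+r2)/C) = asin(28/29) = 74.9098°
wrap1 = wrap2 = π + 2β = 329.8196°

wrap2=329.82_deg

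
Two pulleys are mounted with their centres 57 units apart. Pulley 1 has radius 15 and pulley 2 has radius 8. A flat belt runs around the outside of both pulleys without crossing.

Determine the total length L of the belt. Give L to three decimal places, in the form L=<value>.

open belt: β = asin((r2−r1)/C) = asin(-7/57) = -7.0541°
wrap1 = π − 2β = 194.1083°
wrap2 = π + 2β = 165.8917°
tangent length = C·cosβ = 56.5685
L = r1·wrap1 + r2·wrap2 + 2·C·cosβ = 15·3.3878 + 8·2.8954 + 2·56.5685 = 187.1174

L=187.117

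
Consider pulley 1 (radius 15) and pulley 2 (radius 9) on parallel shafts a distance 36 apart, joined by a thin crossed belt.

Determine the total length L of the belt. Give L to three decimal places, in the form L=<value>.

L=164.091

crossed belt: β = asin((r1+r2)/C) = asin(24/36) = 41.8103°
wrap1 = wrap2 = π + 2β = 263.6206°
tangent length = C·cosβ = 26.8328
L = (r1+r2)·wrap + 2·C·cosβ = 24·4.6010 + 2·26.8328 = 164.0908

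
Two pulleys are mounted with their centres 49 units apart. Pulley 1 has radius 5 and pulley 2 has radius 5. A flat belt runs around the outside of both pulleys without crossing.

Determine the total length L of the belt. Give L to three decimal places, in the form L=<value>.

open belt: β = asin((r2−r1)/C) = asin(0/49) = 0.0000°
wrap1 = π − 2β = 180.0000°
wrap2 = π + 2β = 180.0000°
tangent length = C·cosβ = 49.0000
L = r1·wrap1 + r2·wrap2 + 2·C·cosβ = 5·3.1416 + 5·3.1416 + 2·49.0000 = 129.4159

L=129.416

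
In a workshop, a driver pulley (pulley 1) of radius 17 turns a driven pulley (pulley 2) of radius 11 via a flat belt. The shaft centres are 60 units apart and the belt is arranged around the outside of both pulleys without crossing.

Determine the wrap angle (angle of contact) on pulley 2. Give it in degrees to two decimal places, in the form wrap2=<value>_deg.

open belt: β = asin((r2−r1)/C) = asin(-6/60) = -5.7392°
wrap1 = π − 2β = 191.4783°
wrap2 = π + 2β = 168.5217°

wrap2=168.52_deg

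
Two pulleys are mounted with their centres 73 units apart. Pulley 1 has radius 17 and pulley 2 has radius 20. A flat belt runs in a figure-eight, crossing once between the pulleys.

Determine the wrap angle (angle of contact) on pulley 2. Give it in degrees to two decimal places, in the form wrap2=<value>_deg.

crossed belt: β = asin((r1+r2)/C) = asin(37/73) = 30.4542°
wrap1 = wrap2 = π + 2β = 240.9084°

wrap2=240.91_deg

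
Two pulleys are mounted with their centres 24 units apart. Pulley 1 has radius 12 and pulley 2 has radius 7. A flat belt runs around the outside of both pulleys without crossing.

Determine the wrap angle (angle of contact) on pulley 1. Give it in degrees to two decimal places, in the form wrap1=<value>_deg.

open belt: β = asin((r2−r1)/C) = asin(-5/24) = -12.0247°
wrap1 = π − 2β = 204.0494°
wrap2 = π + 2β = 155.9506°

wrap1=204.05_deg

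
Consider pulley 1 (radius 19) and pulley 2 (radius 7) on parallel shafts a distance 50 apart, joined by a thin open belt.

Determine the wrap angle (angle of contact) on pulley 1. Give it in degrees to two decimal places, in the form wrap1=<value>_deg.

wrap1=207.77_deg

open belt: β = asin((r2−r1)/C) = asin(-12/50) = -13.8865°
wrap1 = π − 2β = 207.7731°
wrap2 = π + 2β = 152.2269°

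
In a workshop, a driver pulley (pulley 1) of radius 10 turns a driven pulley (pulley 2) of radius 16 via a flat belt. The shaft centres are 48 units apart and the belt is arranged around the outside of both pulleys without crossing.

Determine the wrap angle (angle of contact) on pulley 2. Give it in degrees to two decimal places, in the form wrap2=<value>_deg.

open belt: β = asin((r2−r1)/C) = asin(6/48) = 7.1808°
wrap1 = π − 2β = 165.6385°
wrap2 = π + 2β = 194.3615°

wrap2=194.36_deg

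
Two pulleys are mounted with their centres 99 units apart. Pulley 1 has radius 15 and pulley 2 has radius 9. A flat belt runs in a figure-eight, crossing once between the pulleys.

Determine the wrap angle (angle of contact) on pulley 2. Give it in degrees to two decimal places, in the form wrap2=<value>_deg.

crossed belt: β = asin((r1+r2)/C) = asin(24/99) = 14.0297°
wrap1 = wrap2 = π + 2β = 208.0593°

wrap2=208.06_deg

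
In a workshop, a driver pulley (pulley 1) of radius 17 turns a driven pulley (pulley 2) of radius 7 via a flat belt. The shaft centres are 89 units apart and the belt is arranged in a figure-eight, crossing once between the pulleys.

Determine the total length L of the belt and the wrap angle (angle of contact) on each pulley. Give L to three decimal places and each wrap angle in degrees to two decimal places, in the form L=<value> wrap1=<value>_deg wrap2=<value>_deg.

L=259.910 wrap1=211.29_deg wrap2=211.29_deg

crossed belt: β = asin((r1+r2)/C) = asin(24/89) = 15.6442°
wrap1 = wrap2 = π + 2β = 211.2884°
tangent length = C·cosβ = 85.7030
L = (r1+r2)·wrap + 2·C·cosβ = 24·3.6877 + 2·85.7030 = 259.9102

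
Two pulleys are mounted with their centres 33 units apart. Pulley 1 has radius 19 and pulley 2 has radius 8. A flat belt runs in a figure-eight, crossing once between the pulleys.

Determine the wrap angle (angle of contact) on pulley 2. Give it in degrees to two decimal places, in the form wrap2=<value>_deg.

crossed belt: β = asin((r1+r2)/C) = asin(27/33) = 54.9032°
wrap1 = wrap2 = π + 2β = 289.8064°

wrap2=289.81_deg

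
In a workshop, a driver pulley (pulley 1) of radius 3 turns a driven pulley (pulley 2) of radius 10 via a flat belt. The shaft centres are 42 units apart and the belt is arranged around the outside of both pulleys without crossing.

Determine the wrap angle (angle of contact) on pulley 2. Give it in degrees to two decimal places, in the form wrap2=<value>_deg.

open belt: β = asin((r2−r1)/C) = asin(7/42) = 9.5941°
wrap1 = π − 2β = 160.8119°
wrap2 = π + 2β = 199.1881°

wrap2=199.19_deg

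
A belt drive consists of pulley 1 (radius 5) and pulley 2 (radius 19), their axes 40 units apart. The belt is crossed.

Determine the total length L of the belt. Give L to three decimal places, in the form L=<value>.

crossed belt: β = asin((r1+r2)/C) = asin(24/40) = 36.8699°
wrap1 = wrap2 = π + 2β = 253.7398°
tangent length = C·cosβ = 32.0000
L = (r1+r2)·wrap + 2·C·cosβ = 24·4.4286 + 2·32.0000 = 170.2863

L=170.286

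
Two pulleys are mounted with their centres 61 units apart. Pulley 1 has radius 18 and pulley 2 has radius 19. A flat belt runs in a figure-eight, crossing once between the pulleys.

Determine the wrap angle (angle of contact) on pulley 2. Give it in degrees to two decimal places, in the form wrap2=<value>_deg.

wrap2=254.68_deg

crossed belt: β = asin((r1+r2)/C) = asin(37/61) = 37.3410°
wrap1 = wrap2 = π + 2β = 254.6820°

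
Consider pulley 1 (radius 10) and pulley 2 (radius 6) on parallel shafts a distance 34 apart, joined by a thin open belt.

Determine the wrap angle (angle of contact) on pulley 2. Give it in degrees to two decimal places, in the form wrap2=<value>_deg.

open belt: β = asin((r2−r1)/C) = asin(-4/34) = -6.7563°
wrap1 = π − 2β = 193.5127°
wrap2 = π + 2β = 166.4873°

wrap2=166.49_deg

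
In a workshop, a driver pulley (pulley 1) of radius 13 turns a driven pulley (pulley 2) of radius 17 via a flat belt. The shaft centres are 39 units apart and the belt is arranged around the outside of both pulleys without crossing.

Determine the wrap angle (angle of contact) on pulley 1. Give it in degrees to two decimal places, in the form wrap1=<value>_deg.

open belt: β = asin((r2−r1)/C) = asin(4/39) = 5.8868°
wrap1 = π − 2β = 168.2263°
wrap2 = π + 2β = 191.7737°

wrap1=168.23_deg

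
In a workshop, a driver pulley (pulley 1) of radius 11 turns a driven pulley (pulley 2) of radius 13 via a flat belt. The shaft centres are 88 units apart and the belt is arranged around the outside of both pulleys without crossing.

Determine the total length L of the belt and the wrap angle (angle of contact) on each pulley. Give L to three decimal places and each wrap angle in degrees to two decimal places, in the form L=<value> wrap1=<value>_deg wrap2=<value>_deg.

open belt: β = asin((r2−r1)/C) = asin(2/88) = 1.3023°
wrap1 = π − 2β = 177.3954°
wrap2 = π + 2β = 182.6046°
tangent length = C·cosβ = 87.9773
L = r1·wrap1 + r2·wrap2 + 2·C·cosβ = 11·3.0961 + 13·3.1871 + 2·87.9773 = 251.4437

L=251.444 wrap1=177.40_deg wrap2=182.60_deg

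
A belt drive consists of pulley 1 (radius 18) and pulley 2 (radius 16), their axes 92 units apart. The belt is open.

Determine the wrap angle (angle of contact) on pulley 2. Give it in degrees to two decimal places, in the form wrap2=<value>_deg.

wrap2=177.51_deg

open belt: β = asin((r2−r1)/C) = asin(-2/92) = -1.2457°
wrap1 = π − 2β = 182.4913°
wrap2 = π + 2β = 177.5087°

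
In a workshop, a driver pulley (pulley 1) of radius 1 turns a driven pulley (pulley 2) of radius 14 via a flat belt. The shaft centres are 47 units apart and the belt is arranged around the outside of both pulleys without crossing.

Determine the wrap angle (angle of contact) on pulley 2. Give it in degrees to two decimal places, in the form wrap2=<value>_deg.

wrap2=212.11_deg

open belt: β = asin((r2−r1)/C) = asin(13/47) = 16.0571°
wrap1 = π − 2β = 147.8857°
wrap2 = π + 2β = 212.1143°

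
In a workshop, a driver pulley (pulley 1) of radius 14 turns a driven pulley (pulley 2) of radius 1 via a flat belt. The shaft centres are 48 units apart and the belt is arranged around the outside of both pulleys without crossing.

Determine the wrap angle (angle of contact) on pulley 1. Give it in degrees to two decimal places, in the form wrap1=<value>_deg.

wrap1=211.43_deg

open belt: β = asin((r2−r1)/C) = asin(-13/48) = -15.7139°
wrap1 = π − 2β = 211.4277°
wrap2 = π + 2β = 148.5723°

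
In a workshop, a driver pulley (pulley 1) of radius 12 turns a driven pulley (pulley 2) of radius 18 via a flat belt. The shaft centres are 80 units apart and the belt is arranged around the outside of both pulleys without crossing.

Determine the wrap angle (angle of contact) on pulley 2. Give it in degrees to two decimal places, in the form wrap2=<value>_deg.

open belt: β = asin((r2−r1)/C) = asin(6/80) = 4.3012°
wrap1 = π − 2β = 171.3976°
wrap2 = π + 2β = 188.6024°

wrap2=188.60_deg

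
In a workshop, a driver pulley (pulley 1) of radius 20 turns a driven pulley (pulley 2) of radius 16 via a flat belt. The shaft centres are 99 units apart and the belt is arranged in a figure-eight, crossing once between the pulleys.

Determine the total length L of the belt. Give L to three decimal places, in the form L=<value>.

crossed belt: β = asin((r1+r2)/C) = asin(36/99) = 21.3237°
wrap1 = wrap2 = π + 2β = 222.6474°
tangent length = C·cosβ = 92.2226
L = (r1+r2)·wrap + 2·C·cosβ = 36·3.8859 + 2·92.2226 = 324.3386

L=324.339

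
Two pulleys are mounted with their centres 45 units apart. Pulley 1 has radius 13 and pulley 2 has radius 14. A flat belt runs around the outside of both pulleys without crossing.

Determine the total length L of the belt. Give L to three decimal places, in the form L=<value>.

open belt: β = asin((r2−r1)/C) = asin(1/45) = 1.2733°
wrap1 = π − 2β = 177.4533°
wrap2 = π + 2β = 182.5467°
tangent length = C·cosβ = 44.9889
L = r1·wrap1 + r2·wrap2 + 2·C·cosβ = 13·3.0971 + 14·3.1860 + 2·44.9889 = 174.8452

L=174.845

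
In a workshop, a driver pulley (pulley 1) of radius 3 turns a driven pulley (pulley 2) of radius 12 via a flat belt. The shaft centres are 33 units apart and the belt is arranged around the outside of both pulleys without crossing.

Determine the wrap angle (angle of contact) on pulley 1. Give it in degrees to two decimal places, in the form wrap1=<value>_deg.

wrap1=148.35_deg

open belt: β = asin((r2−r1)/C) = asin(9/33) = 15.8266°
wrap1 = π − 2β = 148.3468°
wrap2 = π + 2β = 211.6532°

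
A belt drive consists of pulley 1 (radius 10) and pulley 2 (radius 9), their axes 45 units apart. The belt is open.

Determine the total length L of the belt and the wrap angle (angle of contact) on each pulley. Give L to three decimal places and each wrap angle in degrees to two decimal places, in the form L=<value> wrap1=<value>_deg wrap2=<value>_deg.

open belt: β = asin((r2−r1)/C) = asin(-1/45) = -1.2733°
wrap1 = π − 2β = 182.5467°
wrap2 = π + 2β = 177.4533°
tangent length = C·cosβ = 44.9889
L = r1·wrap1 + r2·wrap2 + 2·C·cosβ = 10·3.1860 + 9·3.0971 + 2·44.9889 = 149.7125

L=149.712 wrap1=182.55_deg wrap2=177.45_deg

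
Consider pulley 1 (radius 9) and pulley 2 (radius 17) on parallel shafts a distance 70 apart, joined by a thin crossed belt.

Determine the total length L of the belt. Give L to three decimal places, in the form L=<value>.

crossed belt: β = asin((r1+r2)/C) = asin(26/70) = 21.8037°
wrap1 = wrap2 = π + 2β = 223.6075°
tangent length = C·cosβ = 64.9923
L = (r1+r2)·wrap + 2·C·cosβ = 26·3.9027 + 2·64.9923 = 231.4545

L=231.454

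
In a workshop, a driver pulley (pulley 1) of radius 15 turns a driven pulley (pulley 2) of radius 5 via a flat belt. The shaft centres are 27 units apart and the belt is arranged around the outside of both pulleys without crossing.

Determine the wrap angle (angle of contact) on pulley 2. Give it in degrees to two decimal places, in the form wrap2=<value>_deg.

open belt: β = asin((r2−r1)/C) = asin(-10/27) = -21.7385°
wrap1 = π − 2β = 223.4769°
wrap2 = π + 2β = 136.5231°

wrap2=136.52_deg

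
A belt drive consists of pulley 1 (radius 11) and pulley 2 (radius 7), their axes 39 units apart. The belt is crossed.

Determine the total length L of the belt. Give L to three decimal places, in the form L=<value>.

crossed belt: β = asin((r1+r2)/C) = asin(18/39) = 27.4864°
wrap1 = wrap2 = π + 2β = 234.9729°
tangent length = C·cosβ = 34.5977
L = (r1+r2)·wrap + 2·C·cosβ = 18·4.1010 + 2·34.5977 = 143.0143

L=143.014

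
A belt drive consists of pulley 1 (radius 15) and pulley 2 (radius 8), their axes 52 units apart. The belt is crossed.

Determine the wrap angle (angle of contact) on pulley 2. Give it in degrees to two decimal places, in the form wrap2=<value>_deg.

wrap2=232.50_deg

crossed belt: β = asin((r1+r2)/C) = asin(23/52) = 26.2512°
wrap1 = wrap2 = π + 2β = 232.5024°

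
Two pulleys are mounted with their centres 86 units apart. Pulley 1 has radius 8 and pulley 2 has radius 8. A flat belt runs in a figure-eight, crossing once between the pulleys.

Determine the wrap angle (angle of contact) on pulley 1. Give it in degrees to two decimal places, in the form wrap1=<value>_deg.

crossed belt: β = asin((r1+r2)/C) = asin(16/86) = 10.7222°
wrap1 = wrap2 = π + 2β = 201.4443°

wrap1=201.44_deg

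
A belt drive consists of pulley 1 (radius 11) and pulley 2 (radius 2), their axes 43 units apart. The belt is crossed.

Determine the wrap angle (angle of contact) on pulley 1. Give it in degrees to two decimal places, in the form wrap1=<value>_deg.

wrap1=215.19_deg

crossed belt: β = asin((r1+r2)/C) = asin(13/43) = 17.5973°
wrap1 = wrap2 = π + 2β = 215.1947°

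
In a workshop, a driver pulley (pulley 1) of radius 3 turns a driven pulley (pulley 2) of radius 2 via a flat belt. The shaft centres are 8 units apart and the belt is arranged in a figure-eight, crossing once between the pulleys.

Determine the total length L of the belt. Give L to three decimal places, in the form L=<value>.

L=34.949

crossed belt: β = asin((r1+r2)/C) = asin(5/8) = 38.6822°
wrap1 = wrap2 = π + 2β = 257.3644°
tangent length = C·cosβ = 6.2450
L = (r1+r2)·wrap + 2·C·cosβ = 5·4.4919 + 2·6.2450 = 34.9493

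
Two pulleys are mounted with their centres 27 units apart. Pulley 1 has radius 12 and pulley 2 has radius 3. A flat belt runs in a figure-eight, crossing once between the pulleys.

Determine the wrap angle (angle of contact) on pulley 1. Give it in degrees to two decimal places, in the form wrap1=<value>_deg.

wrap1=247.50_deg

crossed belt: β = asin((r1+r2)/C) = asin(15/27) = 33.7490°
wrap1 = wrap2 = π + 2β = 247.4980°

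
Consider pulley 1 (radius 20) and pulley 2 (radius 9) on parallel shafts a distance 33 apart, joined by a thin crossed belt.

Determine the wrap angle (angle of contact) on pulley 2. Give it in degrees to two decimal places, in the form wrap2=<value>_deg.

wrap2=302.99_deg

crossed belt: β = asin((r1+r2)/C) = asin(29/33) = 61.4965°
wrap1 = wrap2 = π + 2β = 302.9930°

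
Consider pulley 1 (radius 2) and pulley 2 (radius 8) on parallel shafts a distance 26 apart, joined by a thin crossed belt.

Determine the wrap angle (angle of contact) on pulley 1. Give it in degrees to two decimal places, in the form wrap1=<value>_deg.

crossed belt: β = asin((r1+r2)/C) = asin(10/26) = 22.6199°
wrap1 = wrap2 = π + 2β = 225.2397°

wrap1=225.24_deg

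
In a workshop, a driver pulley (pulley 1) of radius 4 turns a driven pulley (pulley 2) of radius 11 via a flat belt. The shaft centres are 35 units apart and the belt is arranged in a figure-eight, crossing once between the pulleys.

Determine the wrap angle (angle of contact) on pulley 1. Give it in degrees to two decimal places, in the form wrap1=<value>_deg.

crossed belt: β = asin((r1+r2)/C) = asin(15/35) = 25.3769°
wrap1 = wrap2 = π + 2β = 230.7539°

wrap1=230.75_deg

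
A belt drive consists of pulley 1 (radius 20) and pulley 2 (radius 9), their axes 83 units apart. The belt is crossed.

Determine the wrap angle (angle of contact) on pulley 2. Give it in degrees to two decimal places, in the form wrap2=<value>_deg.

crossed belt: β = asin((r1+r2)/C) = asin(29/83) = 20.4505°
wrap1 = wrap2 = π + 2β = 220.9009°

wrap2=220.90_deg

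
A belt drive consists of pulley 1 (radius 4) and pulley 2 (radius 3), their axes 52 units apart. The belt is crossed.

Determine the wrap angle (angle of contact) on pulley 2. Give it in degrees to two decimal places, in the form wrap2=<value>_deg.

crossed belt: β = asin((r1+r2)/C) = asin(7/52) = 7.7364°
wrap1 = wrap2 = π + 2β = 195.4728°

wrap2=195.47_deg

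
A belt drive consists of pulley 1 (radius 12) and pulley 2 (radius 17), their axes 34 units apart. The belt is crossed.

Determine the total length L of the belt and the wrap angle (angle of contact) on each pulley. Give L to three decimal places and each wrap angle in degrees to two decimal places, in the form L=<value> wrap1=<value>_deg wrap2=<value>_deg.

crossed belt: β = asin((r1+r2)/C) = asin(29/34) = 58.5330°
wrap1 = wrap2 = π + 2β = 297.0660°
tangent length = C·cosβ = 17.7482
L = (r1+r2)·wrap + 2·C·cosβ = 29·5.1848 + 2·17.7482 = 185.8551

L=185.855 wrap1=297.07_deg wrap2=297.07_deg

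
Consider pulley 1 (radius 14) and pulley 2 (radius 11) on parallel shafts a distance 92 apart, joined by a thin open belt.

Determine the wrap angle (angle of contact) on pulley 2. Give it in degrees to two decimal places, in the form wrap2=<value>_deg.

open belt: β = asin((r2−r1)/C) = asin(-3/92) = -1.8687°
wrap1 = π − 2β = 183.7373°
wrap2 = π + 2β = 176.2627°

wrap2=176.26_deg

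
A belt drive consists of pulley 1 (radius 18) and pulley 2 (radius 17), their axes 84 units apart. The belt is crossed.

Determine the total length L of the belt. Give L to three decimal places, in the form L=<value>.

crossed belt: β = asin((r1+r2)/C) = asin(35/84) = 24.6243°
wrap1 = wrap2 = π + 2β = 229.2486°
tangent length = C·cosβ = 76.3610
L = (r1+r2)·wrap + 2·C·cosβ = 35·4.0011 + 2·76.3610 = 292.7620

L=292.762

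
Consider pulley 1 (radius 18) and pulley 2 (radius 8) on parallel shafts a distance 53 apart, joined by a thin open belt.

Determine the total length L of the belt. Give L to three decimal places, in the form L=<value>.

open belt: β = asin((r2−r1)/C) = asin(-10/53) = -10.8757°
wrap1 = π − 2β = 201.7514°
wrap2 = π + 2β = 158.2486°
tangent length = C·cosβ = 52.0481
L = r1·wrap1 + r2·wrap2 + 2·C·cosβ = 18·3.5212 + 8·2.7620 + 2·52.0481 = 189.5739

L=189.574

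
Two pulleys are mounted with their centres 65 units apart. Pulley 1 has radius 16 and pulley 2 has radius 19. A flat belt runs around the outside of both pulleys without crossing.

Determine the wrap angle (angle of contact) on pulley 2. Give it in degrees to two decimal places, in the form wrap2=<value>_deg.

open belt: β = asin((r2−r1)/C) = asin(3/65) = 2.6454°
wrap1 = π − 2β = 174.7093°
wrap2 = π + 2β = 185.2907°

wrap2=185.29_deg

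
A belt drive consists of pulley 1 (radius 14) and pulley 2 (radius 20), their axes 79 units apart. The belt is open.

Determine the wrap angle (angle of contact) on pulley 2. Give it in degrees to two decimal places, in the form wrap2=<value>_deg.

open belt: β = asin((r2−r1)/C) = asin(6/79) = 4.3558°
wrap1 = π − 2β = 171.2885°
wrap2 = π + 2β = 188.7115°

wrap2=188.71_deg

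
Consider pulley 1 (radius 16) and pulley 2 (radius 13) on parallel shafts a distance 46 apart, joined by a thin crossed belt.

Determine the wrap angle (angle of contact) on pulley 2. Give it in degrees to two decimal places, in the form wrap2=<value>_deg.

crossed belt: β = asin((r1+r2)/C) = asin(29/46) = 39.0822°
wrap1 = wrap2 = π + 2β = 258.1644°

wrap2=258.16_deg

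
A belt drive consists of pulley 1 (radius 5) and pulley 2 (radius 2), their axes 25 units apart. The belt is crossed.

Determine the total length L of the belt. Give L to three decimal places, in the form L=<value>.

L=73.964

crossed belt: β = asin((r1+r2)/C) = asin(7/25) = 16.2602°
wrap1 = wrap2 = π + 2β = 212.5204°
tangent length = C·cosβ = 24.0000
L = (r1+r2)·wrap + 2·C·cosβ = 7·3.7092 + 2·24.0000 = 73.9643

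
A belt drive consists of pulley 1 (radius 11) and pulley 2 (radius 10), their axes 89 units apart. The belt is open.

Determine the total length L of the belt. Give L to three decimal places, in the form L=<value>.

open belt: β = asin((r2−r1)/C) = asin(-1/89) = -0.6438°
wrap1 = π − 2β = 181.2876°
wrap2 = π + 2β = 178.7124°
tangent length = C·cosβ = 88.9944
L = r1·wrap1 + r2·wrap2 + 2·C·cosβ = 11·3.1641 + 10·3.1191 + 2·88.9944 = 243.9847

L=243.985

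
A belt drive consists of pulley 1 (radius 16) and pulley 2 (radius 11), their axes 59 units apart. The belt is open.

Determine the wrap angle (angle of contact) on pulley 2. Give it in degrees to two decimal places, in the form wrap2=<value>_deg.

open belt: β = asin((r2−r1)/C) = asin(-5/59) = -4.8614°
wrap1 = π − 2β = 189.7228°
wrap2 = π + 2β = 170.2772°

wrap2=170.28_deg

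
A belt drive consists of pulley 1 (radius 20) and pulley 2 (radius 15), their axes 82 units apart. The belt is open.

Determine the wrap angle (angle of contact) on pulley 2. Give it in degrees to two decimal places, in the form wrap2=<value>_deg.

open belt: β = asin((r2−r1)/C) = asin(-5/82) = -3.4958°
wrap1 = π − 2β = 186.9916°
wrap2 = π + 2β = 173.0084°

wrap2=173.01_deg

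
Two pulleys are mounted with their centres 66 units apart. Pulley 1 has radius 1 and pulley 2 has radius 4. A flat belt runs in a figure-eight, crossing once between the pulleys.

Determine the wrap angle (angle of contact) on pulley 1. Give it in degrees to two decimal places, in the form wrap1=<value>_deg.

wrap1=188.69_deg

crossed belt: β = asin((r1+r2)/C) = asin(5/66) = 4.3448°
wrap1 = wrap2 = π + 2β = 188.6895°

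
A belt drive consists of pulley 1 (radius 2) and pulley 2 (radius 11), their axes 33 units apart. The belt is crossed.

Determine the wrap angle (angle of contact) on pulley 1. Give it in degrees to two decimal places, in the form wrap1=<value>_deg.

wrap1=226.40_deg

crossed belt: β = asin((r1+r2)/C) = asin(13/33) = 23.1998°
wrap1 = wrap2 = π + 2β = 226.3997°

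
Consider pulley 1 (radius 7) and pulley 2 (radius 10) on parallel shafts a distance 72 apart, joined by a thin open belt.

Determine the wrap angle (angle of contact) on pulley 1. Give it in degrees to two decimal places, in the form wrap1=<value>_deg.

wrap1=175.22_deg

open belt: β = asin((r2−r1)/C) = asin(3/72) = 2.3880°
wrap1 = π − 2β = 175.2240°
wrap2 = π + 2β = 184.7760°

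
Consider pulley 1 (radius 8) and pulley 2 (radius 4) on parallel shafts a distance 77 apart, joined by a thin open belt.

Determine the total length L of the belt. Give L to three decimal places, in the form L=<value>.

open belt: β = asin((r2−r1)/C) = asin(-4/77) = -2.9777°
wrap1 = π − 2β = 185.9555°
wrap2 = π + 2β = 174.0445°
tangent length = C·cosβ = 76.8960
L = r1·wrap1 + r2·wrap2 + 2·C·cosβ = 8·3.2455 + 4·3.0376 + 2·76.8960 = 191.9070

L=191.907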